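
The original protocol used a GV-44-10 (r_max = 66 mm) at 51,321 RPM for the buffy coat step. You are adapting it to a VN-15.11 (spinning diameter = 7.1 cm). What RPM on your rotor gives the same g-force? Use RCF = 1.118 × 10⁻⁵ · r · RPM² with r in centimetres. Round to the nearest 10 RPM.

Original rotor: r = 66 mm = 6.6 cm
RCF = 1.118 × 10⁻⁵ × r × N²
RCF_original = 1.118 × 10⁻⁵ × 6.6 × (51321)² = 1.118 × 10⁻⁵ × 6.6 × 2,633,845,041 ≈ 194,346.2 × g
Your rotor: r = 7.1 / 2 = 3.55 cm
194,346.2 = 1.118 × 10⁻⁵ × 3.55 × N²
N² = 194,346.2 / (3.9689 × 10⁻⁵) = 4,896,727,053
N ≈ √4,896,727,053 ≈ 69,976.6

69980 RPM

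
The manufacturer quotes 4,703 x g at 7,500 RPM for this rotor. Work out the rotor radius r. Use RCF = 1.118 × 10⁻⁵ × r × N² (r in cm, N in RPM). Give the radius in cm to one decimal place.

4703 = 1.118 × 10⁻⁵ × r × (7500)²
r = 4703 / (1.118 × 10⁻⁵ × 56,250,000) = 4703 / 628.875 ≈ 7.478 cm

r ≈ 7.5 cm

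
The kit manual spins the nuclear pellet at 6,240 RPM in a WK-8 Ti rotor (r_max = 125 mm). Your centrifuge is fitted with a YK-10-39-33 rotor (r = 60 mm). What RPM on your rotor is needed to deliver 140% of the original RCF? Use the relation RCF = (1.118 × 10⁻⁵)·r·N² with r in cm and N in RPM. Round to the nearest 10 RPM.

Original rotor: r = 125 mm = 12.5 cm
RCF = 1.118 × 10⁻⁵ × r × N²
RCF_original = 1.118 × 10⁻⁵ × 12.5 × (6240)² = 1.118 × 10⁻⁵ × 12.5 × 38,937,600 ≈ 5,441.5 × g
Target RCF = 1.4 × 5,441.5 ≈ 7,618.1 × g
Your rotor: r = 60 mm = 6.0 cm
7,618.1 = 1.118 × 10⁻⁵ × 6 × N²
N² = 7,618.1 / (6.708 × 10⁻⁵) = 113,567,382
N ≈ √113,567,382 ≈ 10,656.8

≈ 10660 RPM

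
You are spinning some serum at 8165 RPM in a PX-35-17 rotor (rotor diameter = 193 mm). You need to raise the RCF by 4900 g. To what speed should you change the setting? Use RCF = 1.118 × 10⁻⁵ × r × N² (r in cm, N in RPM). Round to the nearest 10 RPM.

r = 193 mm / 2 = 96.5 mm = 9.65 cm
Current RCF = 1.118 × 10⁻⁵ × 9.65 × (8165)² = 1.118 × 10⁻⁵ × 9.65 × 66,667,225 ≈ 7,192.5 × g
Target RCF = 7,192.5 + 4,900 = 12,092.5 × g
N² = 12,092.5 / (10.7887 × 10⁻⁵) = 112,084,867
N ≈ √112,084,867 ≈ 10,587.0

N₂ ≈ 10590 RPM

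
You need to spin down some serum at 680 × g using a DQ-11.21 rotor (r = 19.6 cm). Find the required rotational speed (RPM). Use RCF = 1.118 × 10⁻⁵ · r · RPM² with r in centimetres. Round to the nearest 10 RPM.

≈ 1760 RPM

680 = 1.118 × 10⁻⁵ × 19.6 × N²
N² = 680 / (21.9128 × 10⁻⁵) = 3,103,209
N ≈ √3,103,209 ≈ 1,761.6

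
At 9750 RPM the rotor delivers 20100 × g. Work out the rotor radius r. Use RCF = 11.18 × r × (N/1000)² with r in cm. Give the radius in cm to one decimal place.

RCF = 11.18 × r × (N/1000)²
20100 = 11.18 × r × (9.75)²
r = 20100 / (11.18 × 95.0625) = 20100 / 1062.799 ≈ 18.912 cm

≈ 18.9 cm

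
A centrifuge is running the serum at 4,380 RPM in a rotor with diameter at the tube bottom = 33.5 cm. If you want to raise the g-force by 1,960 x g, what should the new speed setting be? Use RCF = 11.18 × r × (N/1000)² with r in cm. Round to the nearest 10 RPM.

r = 33.5 / 2 = 16.75 cm
Current RCF = 11.18 × 16.75 × (4.38)² = 11.18 × 16.75 × 19.1844 ≈ 3,592.6 × g
Target RCF = 3,592.6 + 1,960 = 5,552.6 × g
(N/1000)² = 5,552.6 / 187.265 = 29.65103
N = 1000 × √29.65103 ≈ 5,445.3

N₂ ≈ 5450 RPM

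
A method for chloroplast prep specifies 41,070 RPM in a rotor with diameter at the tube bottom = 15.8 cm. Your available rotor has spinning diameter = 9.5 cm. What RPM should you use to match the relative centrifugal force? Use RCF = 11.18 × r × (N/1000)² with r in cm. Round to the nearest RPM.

Original rotor: r = 15.8 / 2 = 7.9 cm
RCF_original = 11.18 × 7.9 × (41.07)² = 11.18 × 7.9 × 1,686.7449 ≈ 148,976.7 × g
Your rotor: r = 9.5 / 2 = 4.75 cm
148,976.7 = 11.18 × 4.75 × (N/1000)²
(N/1000)² = 148,976.7 / 53.105 = 2805.323
N = 1000 × √2805.323 ≈ 52,965.3

≈ 52965 RPM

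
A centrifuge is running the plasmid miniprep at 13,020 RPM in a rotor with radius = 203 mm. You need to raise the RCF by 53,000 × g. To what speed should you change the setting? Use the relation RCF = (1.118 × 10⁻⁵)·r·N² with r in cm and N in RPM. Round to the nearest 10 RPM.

20080 RPM

r = 203 mm = 20.3 cm
Current RCF = 1.118 × 10⁻⁵ × 20.3 × (13020)² = 1.118 × 10⁻⁵ × 20.3 × 169,520,400 ≈ 38,473.3 × g
Target RCF = 38,473.3 + 53,000 = 91,473.3 × g
N² = 91,473.3 / (22.6954 × 10⁻⁵) = 403,047,754
N ≈ √403,047,754 ≈ 20,076.0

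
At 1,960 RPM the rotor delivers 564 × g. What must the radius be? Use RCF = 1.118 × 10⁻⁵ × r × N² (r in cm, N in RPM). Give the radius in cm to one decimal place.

RCF = 1.118 × 10⁻⁵ × r × N²
564 = 1.118 × 10⁻⁵ × r × (1960)²
r = 564 / (1.118 × 10⁻⁵ × 3,841,600) = 564 / 42.94909 ≈ 13.132 cm

≈ 13.1 cm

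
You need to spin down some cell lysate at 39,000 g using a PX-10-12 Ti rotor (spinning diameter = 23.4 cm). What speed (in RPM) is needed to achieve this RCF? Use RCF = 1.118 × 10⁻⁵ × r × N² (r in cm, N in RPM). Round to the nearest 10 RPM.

r = 23.4 / 2 = 11.7 cm
RCF = 1.118 × 10⁻⁵ × r × N²
39,000 = 1.118 × 10⁻⁵ × 11.7 × N²
N² = 39,000 / (13.0806 × 10⁻⁵) = 298,151,461
N ≈ √298,151,461 ≈ 17,267.1

≈ 17270 RPM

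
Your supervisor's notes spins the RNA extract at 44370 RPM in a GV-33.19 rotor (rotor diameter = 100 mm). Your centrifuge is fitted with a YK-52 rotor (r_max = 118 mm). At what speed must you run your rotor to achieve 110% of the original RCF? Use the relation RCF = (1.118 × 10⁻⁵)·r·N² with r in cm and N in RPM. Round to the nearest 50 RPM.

Original rotor: r = 100 mm / 2 = 50 mm = 5 cm
RCF_original = 1.118 × 10⁻⁵ × 5 × (44370)² = 1.118 × 10⁻⁵ × 5 × 1,968,696,900 ≈ 110,050.2 × g
Target RCF = 1.1 × 110,050.2 ≈ 121,055.2 × g
Your rotor: r = 118 mm = 11.8 cm
121,055.2 = 1.118 × 10⁻⁵ × 11.8 × N²
N² = 121,055.2 / (13.1924 × 10⁻⁵) = 917,613,171
N ≈ √917,613,171 ≈ 30,292.1

30300 RPM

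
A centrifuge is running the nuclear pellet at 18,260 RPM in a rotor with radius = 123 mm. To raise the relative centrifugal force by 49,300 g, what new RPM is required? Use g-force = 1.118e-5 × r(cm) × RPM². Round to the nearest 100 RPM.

26300 RPM

r = 123 mm = 12.3 cm
Current RCF = 1.118 × 10⁻⁵ × 12.3 × (18260)² = 1.118 × 10⁻⁵ × 12.3 × 333,427,600 ≈ 45,851 × g
Target RCF = 45,851 + 49,300 = 95,151 × g
N² = 95,151 / (13.7514 × 10⁻⁵) = 691,936,821
N ≈ √691,936,821 ≈ 26,304.7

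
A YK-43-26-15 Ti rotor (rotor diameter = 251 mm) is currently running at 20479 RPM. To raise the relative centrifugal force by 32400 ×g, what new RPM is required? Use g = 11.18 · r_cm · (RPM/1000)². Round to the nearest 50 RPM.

r = 251 mm / 2 = 125.5 mm = 12.55 cm
Current RCF = 11.18 × 12.55 × (20.479)² = 11.18 × 12.55 × 419.389441 ≈ 58,844.1 × g
Target RCF = 58,844.1 + 32,400 = 91,244.1 × g
(N/1000)² = 91,244.1 / 140.309 = 650.3082
N = 1000 × √650.3082 ≈ 25,501.1

25500 RPM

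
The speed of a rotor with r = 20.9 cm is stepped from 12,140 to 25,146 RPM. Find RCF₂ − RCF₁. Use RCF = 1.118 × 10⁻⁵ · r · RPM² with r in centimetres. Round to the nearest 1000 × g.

≈ 113000 x g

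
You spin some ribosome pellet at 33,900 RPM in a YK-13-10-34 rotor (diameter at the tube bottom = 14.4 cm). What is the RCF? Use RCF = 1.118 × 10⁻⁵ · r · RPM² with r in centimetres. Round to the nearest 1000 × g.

r = 14.4 / 2 = 7.2 cm
RCF = 1.118 × 10⁻⁵ × 7.2 × (33900)² = 1.118 × 10⁻⁵ × 7.2 × 1,149,210,000 ≈ 92,506.8 × g

≈ 93000 x g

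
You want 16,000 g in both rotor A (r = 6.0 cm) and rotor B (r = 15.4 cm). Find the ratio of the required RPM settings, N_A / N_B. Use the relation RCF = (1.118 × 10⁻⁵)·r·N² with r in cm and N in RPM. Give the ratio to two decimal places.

1.60

At fixed RCF, N ∝ 1/√r, so N_A/N_B = √(r_B/r_A) = √(15.4/6.0) = √2.566667 = 1.6021.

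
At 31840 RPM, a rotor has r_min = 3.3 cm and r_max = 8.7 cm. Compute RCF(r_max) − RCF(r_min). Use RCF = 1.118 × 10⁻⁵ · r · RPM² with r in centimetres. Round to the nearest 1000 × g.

ΔRCF = 1.118 × 10⁻⁵ × (r_max − r_min) × N² = 1.118 × 10⁻⁵ × 5.4 × 1,013,785,600 ≈ 61,204.3

ΔRCF ≈ 61000 x g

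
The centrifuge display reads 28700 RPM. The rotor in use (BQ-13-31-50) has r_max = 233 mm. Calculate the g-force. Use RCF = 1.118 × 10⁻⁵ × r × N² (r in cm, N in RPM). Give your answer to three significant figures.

r = 233 mm = 23.3 cm
RCF = 1.118 × 10⁻⁵ × r × N²
RCF = 1.118 × 10⁻⁵ × 23.3 × (28700)² = 1.118 × 10⁻⁵ × 23.3 × 823,690,000 ≈ 214,566.3 × g

≈ 215000 g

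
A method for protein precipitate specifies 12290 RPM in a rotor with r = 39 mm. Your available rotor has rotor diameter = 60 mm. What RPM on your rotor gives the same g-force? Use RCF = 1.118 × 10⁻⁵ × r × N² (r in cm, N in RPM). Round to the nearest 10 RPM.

Original rotor: r = 39 mm = 3.9 cm
RCF_original = 1.118 × 10⁻⁵ × 3.9 × (12290)² = 1.118 × 10⁻⁵ × 3.9 × 151,044,100 ≈ 6,585.8 × g
Your rotor: r = 60 mm / 2 = 30 mm = 3 cm
6,585.8 = 1.118 × 10⁻⁵ × 3 × N²
N² = 6,585.8 / (3.354 × 10⁻⁵) = 196,356,589
N ≈ √196,356,589 ≈ 14,012.7

≈ 14010 RPM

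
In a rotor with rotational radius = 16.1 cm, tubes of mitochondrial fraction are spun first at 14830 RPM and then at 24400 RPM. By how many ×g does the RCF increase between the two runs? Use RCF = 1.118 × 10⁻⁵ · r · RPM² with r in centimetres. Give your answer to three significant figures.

67600 ×g

RCF₁ = 1.118 × 10⁻⁵ × 16.1 × (14830)² = 1.118 × 10⁻⁵ × 16.1 × 219,928,900 ≈ 39,586.8 × g
RCF₂ = 1.118 × 10⁻⁵ × 16.1 × (24400)² = 1.118 × 10⁻⁵ × 16.1 × 595,360,000 ≈ 107,163.6 × g
Increase = 107,163.6 − 39,586.8 = 67,576.8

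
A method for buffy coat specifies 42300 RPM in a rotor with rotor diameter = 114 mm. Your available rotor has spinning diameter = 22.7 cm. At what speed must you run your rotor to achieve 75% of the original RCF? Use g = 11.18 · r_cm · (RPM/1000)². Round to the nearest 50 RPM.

Original rotor: r = 114 mm / 2 = 57 mm = 5.7 cm
RCF_original = 11.18 × 5.7 × (42.3)² = 11.18 × 5.7 × 1,789.29 ≈ 114,024.3 × g
Target RCF = 0.75 × 114,024.3 ≈ 85,518.2 × g
Your rotor: r = 22.7 / 2 = 11.35 cm
85,518.2 = 11.18 × 11.35 × (N/1000)²
(N/1000)² = 85,518.2 / 126.893 = 673.9395
N = 1000 × √673.9395 ≈ 25,960.3

≈ 25950 RPM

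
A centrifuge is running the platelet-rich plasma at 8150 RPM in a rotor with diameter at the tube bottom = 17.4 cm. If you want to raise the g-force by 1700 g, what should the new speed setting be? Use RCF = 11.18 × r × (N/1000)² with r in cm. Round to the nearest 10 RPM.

r = 17.4 / 2 = 8.7 cm
Current RCF = 11.18 × 8.7 × (8.15)² = 11.18 × 8.7 × 66.4225 ≈ 6,460.7 × g
Target RCF = 6,460.7 + 1,700 = 8,160.7 × g
(N/1000)² = 8,160.7 / 97.266 = 83.90085
N = 1000 × √83.90085 ≈ 9,159.7

N₂ ≈ 9160 RPM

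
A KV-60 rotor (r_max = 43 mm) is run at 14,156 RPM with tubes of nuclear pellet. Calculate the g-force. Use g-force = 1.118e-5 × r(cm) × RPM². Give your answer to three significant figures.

RCF ≈ 9630 × g

r = 43 mm = 4.3 cm
RCF = 1.118 × 10⁻⁵ × 4.3 × (14156)² = 1.118 × 10⁻⁵ × 4.3 × 200,392,336 ≈ 9,633.7 × g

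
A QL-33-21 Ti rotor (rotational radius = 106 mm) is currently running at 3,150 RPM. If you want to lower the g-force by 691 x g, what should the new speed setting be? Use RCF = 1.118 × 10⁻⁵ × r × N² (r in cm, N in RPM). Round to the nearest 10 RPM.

r = 106 mm = 10.6 cm
Current RCF = 1.118 × 10⁻⁵ × 10.6 × (3150)² = 1.118 × 10⁻⁵ × 10.6 × 9,922,500 ≈ 1,175.9 × g
Target RCF = 1,175.9 − 691 = 484.9 × g
N² = 484.9 / (11.8508 × 10⁻⁵) = 4,091,707
N ≈ √4,091,707 ≈ 2,022.8

≈ 2020 RPM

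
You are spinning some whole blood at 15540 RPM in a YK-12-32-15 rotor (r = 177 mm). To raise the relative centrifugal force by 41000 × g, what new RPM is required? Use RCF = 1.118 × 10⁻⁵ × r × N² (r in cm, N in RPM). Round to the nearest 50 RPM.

r = 177 mm = 17.7 cm
Current RCF = 1.118 × 10⁻⁵ × 17.7 × (15540)² = 1.118 × 10⁻⁵ × 17.7 × 241,491,600 ≈ 47,787.8 × g
Target RCF = 47,787.8 + 41,000 = 88,787.8 × g
N² = 88,787.8 / (19.7886 × 10⁻⁵) = 448,681,564
N ≈ √448,681,564 ≈ 21,182.1

21200 RPM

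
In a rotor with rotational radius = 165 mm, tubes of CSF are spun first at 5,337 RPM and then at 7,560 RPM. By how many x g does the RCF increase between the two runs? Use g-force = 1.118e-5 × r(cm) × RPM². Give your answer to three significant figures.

5290 x g

r = 165 mm = 16.5 cm
RCF₁ = 1.118 × 10⁻⁵ × 16.5 × (5337)² = 1.118 × 10⁻⁵ × 16.5 × 28,483,569 ≈ 5,254.4 × g
RCF₂ = 1.118 × 10⁻⁵ × 16.5 × (7560)² = 1.118 × 10⁻⁵ × 16.5 × 57,153,600 ≈ 10,543.1 × g
Increase = 10,543.1 − 5,254.4 = 5,288.7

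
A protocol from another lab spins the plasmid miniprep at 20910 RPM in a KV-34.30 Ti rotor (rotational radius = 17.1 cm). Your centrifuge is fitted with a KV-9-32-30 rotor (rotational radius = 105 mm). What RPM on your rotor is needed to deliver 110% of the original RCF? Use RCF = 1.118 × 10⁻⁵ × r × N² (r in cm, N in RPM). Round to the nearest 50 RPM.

28000 RPM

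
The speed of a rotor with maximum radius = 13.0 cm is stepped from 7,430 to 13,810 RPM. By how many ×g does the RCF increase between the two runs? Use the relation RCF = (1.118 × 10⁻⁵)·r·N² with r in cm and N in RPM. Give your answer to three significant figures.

19700 ×g

RCF₁ = 1.118 × 10⁻⁵ × 13 × (7430)² = 1.118 × 10⁻⁵ × 13 × 55,204,900 ≈ 8,023.5 × g
RCF₂ = 1.118 × 10⁻⁵ × 13 × (13810)² = 1.118 × 10⁻⁵ × 13 × 190,716,100 ≈ 27,718.7 × g
Increase = 27,718.7 − 8,023.5 = 19,695.2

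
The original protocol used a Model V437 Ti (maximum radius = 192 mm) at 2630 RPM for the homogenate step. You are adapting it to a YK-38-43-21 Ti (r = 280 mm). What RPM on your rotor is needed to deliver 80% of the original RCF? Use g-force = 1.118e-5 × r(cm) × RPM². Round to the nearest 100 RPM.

Original rotor: r = 192 mm = 19.2 cm
RCF_original = 1.118 × 10⁻⁵ × 19.2 × (2630)² = 1.118 × 10⁻⁵ × 19.2 × 6,916,900 ≈ 1,484.8 × g
Target RCF = 0.8 × 1,484.8 ≈ 1,187.8 × g
Your rotor: r = 280 mm = 28.0 cm
1,187.8 = 1.118 × 10⁻⁵ × 28 × N²
N² = 1,187.8 / (31.304 × 10⁻⁵) = 3,794,403
N ≈ √3,794,403 ≈ 1,947.9

1900 RPM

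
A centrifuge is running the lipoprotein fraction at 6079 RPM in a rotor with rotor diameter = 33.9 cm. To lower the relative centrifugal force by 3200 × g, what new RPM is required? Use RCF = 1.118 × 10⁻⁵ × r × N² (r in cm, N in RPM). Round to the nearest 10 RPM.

4480 RPM

r = 33.9 / 2 = 16.95 cm
Current RCF = 1.118 × 10⁻⁵ × 16.95 × (6079)² = 1.118 × 10⁻⁵ × 16.95 × 36,954,241 ≈ 7,002.9 × g
Target RCF = 7,002.9 − 3,200 = 3,802.9 × g
N² = 3,802.9 / (18.9501 × 10⁻⁵) = 20,067,968
N ≈ √20,067,968 ≈ 4,479.7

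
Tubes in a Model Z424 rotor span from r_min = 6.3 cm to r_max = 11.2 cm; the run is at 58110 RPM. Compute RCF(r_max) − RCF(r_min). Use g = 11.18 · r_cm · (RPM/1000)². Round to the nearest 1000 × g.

ΔRCF ≈ 185000 g

RCF_max = 11.18 × 11.2 × (58.11)² = 11.18 × 11.2 × 3,376.7721 ≈ 422,825.9 × g
RCF_min = 11.18 × 6.3 × (58.11)² = 11.18 × 6.3 × 3,376.7721 ≈ 237,839.6 × g
ΔRCF = 422,825.9 − 237,839.6 = 184,986.3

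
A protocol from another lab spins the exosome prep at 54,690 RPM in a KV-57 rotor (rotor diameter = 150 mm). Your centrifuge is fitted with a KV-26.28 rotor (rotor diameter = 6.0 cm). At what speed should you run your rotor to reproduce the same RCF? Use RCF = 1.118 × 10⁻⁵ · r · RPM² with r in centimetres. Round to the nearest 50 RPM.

Original rotor: r = 150 mm / 2 = 75 mm = 7.5 cm
RCF_original = 1.118 × 10⁻⁵ × 7.5 × (54690)² = 1.118 × 10⁻⁵ × 7.5 × 2,990,996,100 ≈ 250,795 × g
Your rotor: r = 6.0 / 2 = 3 cm
250,795 = 1.118 × 10⁻⁵ × 3 × N²
N² = 250,795 / (3.354 × 10⁻⁵) = 7,477,489,565
N ≈ √7,477,489,565 ≈ 86,472.5

86450 RPM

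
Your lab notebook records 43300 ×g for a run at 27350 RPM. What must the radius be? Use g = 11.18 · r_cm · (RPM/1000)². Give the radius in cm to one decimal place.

RCF = 11.18 × r × (N/1000)²
43300 = 11.18 × r × (27.35)²
r = 43300 / (11.18 × 748.0225) = 43300 / 8362.892 ≈ 5.178 cm

r ≈ 5.2 cm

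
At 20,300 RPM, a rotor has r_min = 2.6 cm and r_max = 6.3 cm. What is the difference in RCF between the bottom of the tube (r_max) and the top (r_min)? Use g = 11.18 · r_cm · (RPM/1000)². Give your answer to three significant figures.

17000 × g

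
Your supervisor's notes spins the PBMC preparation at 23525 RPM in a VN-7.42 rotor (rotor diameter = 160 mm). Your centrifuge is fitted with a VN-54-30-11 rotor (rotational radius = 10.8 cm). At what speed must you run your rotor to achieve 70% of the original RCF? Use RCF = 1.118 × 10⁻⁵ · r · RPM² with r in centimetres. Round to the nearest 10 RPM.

Original rotor: r = 160 mm / 2 = 80 mm = 8 cm
RCF_original = 1.118 × 10⁻⁵ × 8 × (23525)² = 1.118 × 10⁻⁵ × 8 × 553,425,625 ≈ 49,498.4 × g
Target RCF = 0.7 × 49,498.4 ≈ 34,648.9 × g
34,648.9 = 1.118 × 10⁻⁵ × 10.8 × N²
N² = 34,648.9 / (12.0744 × 10⁻⁵) = 286,961,671
N ≈ √286,961,671 ≈ 16,939.9

≈ 16940 RPM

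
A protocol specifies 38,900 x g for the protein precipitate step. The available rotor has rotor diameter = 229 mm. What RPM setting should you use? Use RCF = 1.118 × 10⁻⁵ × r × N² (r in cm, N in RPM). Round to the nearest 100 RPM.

r = 229 mm / 2 = 114.5 mm = 11.45 cm
RCF = 1.118 × 10⁻⁵ × r × N²
38,900 = 1.118 × 10⁻⁵ × 11.45 × N²
N² = 38,900 / (12.8011 × 10⁻⁵) = 303,880,135
N ≈ √303,880,135 ≈ 17,432.2

N ≈ 17400 RPM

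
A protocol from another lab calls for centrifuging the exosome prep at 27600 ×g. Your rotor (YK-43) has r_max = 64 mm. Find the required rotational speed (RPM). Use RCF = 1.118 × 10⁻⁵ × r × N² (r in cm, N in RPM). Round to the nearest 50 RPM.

r = 64 mm = 6.4 cm
RCF = 1.118 × 10⁻⁵ × r × N²
27,600 = 1.118 × 10⁻⁵ × 6.4 × N²
N² = 27,600 / (7.1552 × 10⁻⁵) = 385,733,453
N ≈ √385,733,453 ≈ 19,640.1

N ≈ 19650 RPM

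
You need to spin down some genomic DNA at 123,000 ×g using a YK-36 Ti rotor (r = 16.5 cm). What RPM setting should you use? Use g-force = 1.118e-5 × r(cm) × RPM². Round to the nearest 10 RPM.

25820 RPM

123,000 = 1.118 × 10⁻⁵ × 16.5 × N²
N² = 123,000 / (18.447 × 10⁻⁵) = 666,775,085
N ≈ √666,775,085 ≈ 25,822.0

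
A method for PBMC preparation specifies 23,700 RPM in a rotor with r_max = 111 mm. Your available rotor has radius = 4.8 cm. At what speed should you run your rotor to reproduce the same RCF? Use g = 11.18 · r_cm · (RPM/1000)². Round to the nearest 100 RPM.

Original rotor: r = 111 mm = 11.1 cm
RCF_original = 11.18 × 11.1 × (23.7)² = 11.18 × 11.1 × 561.69 ≈ 69,704.6 × g
69,704.6 = 11.18 × 4.8 × (N/1000)²
(N/1000)² = 69,704.6 / 53.664 = 1298.908
N = 1000 × √1298.908 ≈ 36,040.4

36000 RPM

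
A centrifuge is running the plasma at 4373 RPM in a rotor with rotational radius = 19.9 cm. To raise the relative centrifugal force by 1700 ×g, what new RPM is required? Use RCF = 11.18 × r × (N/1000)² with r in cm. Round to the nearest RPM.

5173 RPM

Current RCF = 11.18 × 19.9 × (4.373)² = 11.18 × 19.9 × 19.123129 ≈ 4,254.6 × g
Target RCF = 4,254.6 + 1,700 = 5,954.6 × g
(N/1000)² = 5,954.6 / 222.482 = 26.76441
N = 1000 × √26.76441 ≈ 5,173.4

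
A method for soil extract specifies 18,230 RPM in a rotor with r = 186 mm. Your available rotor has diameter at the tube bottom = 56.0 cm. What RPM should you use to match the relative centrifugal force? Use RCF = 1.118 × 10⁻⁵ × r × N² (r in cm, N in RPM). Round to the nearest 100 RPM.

14900 RPM

Original rotor: r = 186 mm = 18.6 cm
RCF_original = 1.118 × 10⁻⁵ × 18.6 × (18230)² = 1.118 × 10⁻⁵ × 18.6 × 332,332,900 ≈ 69,108 × g
Your rotor: r = 56.0 / 2 = 28 cm
69,108 = 1.118 × 10⁻⁵ × 28 × N²
N² = 69,108 / (31.304 × 10⁻⁵) = 220,764,120
N ≈ √220,764,120 ≈ 14,858.1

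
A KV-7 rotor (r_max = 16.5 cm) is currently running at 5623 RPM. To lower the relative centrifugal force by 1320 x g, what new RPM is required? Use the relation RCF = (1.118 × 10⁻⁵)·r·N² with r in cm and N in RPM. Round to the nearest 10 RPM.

N₂ ≈ 4950 RPM

Current RCF = 1.118 × 10⁻⁵ × 16.5 × (5623)² = 1.118 × 10⁻⁵ × 16.5 × 31,618,129 ≈ 5,832.6 × g
Target RCF = 5,832.6 − 1,320 = 4,512.6 × g
N² = 4,512.6 / (18.447 × 10⁻⁵) = 24,462,514
N ≈ √24,462,514 ≈ 4,946.0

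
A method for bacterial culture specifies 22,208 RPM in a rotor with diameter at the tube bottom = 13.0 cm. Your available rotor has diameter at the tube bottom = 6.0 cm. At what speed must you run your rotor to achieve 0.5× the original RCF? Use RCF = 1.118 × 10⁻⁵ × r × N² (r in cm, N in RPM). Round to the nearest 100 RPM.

≈ 23100 RPM

Original rotor: r = 13.0 / 2 = 6.5 cm
RCF_original = 1.118 × 10⁻⁵ × 6.5 × (22208)² = 1.118 × 10⁻⁵ × 6.5 × 493,195,264 ≈ 35,840.5 × g
Target RCF = 0.5 × 35,840.5 ≈ 17,920.2 × g
Your rotor: r = 6.0 / 2 = 3 cm
17,920.2 = 1.118 × 10⁻⁵ × 3 × N²
N² = 17,920.2 / (3.354 × 10⁻⁵) = 534,293,381
N ≈ √534,293,381 ≈ 23,114.8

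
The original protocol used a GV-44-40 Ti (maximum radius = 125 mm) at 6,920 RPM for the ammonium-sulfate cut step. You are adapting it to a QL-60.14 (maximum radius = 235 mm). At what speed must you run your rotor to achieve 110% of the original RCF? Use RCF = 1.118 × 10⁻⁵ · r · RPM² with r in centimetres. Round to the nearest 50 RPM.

≈ 5300 RPM

Original rotor: r = 125 mm = 12.5 cm
RCF = 1.118 × 10⁻⁵ × r × N²
RCF_original = 1.118 × 10⁻⁵ × 12.5 × (6920)² = 1.118 × 10⁻⁵ × 12.5 × 47,886,400 ≈ 6,692.1 × g
Target RCF = 1.1 × 6,692.1 ≈ 7,361.3 × g
Your rotor: r = 235 mm = 23.5 cm
7,361.3 = 1.118 × 10⁻⁵ × 23.5 × N²
N² = 7,361.3 / (26.273 × 10⁻⁵) = 28,018,498
N ≈ √28,018,498 ≈ 5,293.3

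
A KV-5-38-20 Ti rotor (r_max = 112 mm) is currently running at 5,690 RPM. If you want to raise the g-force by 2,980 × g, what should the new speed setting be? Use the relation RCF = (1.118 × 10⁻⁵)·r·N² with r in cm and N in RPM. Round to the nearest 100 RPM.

N₂ ≈ 7500 RPM

r = 112 mm = 11.2 cm
Current RCF = 1.118 × 10⁻⁵ × 11.2 × (5690)² = 1.118 × 10⁻⁵ × 11.2 × 32,376,100 ≈ 4,054 × g
Target RCF = 4,054 + 2,980 = 7,034 × g
N² = 7,034 / (12.5216 × 10⁻⁵) = 56,174,930
N ≈ √56,174,930 ≈ 7,495.0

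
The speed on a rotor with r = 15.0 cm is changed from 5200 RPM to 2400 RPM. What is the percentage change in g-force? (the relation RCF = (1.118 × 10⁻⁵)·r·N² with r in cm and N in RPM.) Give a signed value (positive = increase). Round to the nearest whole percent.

-79%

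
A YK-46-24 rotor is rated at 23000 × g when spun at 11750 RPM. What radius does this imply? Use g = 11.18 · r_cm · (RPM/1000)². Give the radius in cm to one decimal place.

≈ 14.9 cm

RCF = 11.18 × r × (N/1000)²
23000 = 11.18 × r × (11.75)²
r = 23000 / (11.18 × 138.0625) = 23000 / 1543.539 ≈ 14.901 cm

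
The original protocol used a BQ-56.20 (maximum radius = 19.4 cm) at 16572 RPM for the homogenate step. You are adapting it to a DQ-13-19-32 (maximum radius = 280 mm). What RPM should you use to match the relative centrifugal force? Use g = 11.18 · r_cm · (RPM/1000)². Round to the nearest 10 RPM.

13790 RPM

RCF = 11.18 × r × (N/1000)²
RCF_original = 11.18 × 19.4 × (16.572)² = 11.18 × 19.4 × 274.631184 ≈ 59,565.3 × g
Your rotor: r = 280 mm = 28.0 cm
59,565.3 = 11.18 × 28 × (N/1000)²
(N/1000)² = 59,565.3 / 313.04 = 190.2802
N = 1000 × √190.2802 ≈ 13,794.2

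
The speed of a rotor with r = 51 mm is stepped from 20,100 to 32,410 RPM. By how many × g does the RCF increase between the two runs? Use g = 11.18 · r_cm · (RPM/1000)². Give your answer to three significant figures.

≈ 36900 × g

r = 51 mm = 5.1 cm
RCF₁ = 11.18 × 5.1 × (20.1)² = 11.18 × 5.1 × 404.01 ≈ 23,035.8 × g
RCF₂ = 11.18 × 5.1 × (32.41)² = 11.18 × 5.1 × 1,050.4081 ≈ 59,892.2 × g
Increase = 59,892.2 − 23,035.8 = 36,856.4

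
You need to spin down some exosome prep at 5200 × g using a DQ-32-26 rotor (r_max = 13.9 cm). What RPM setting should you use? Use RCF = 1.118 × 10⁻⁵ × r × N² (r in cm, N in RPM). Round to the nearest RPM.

5785 RPM

RCF = 1.118 × 10⁻⁵ × r × N²
5,200 = 1.118 × 10⁻⁵ × 13.9 × N²
N² = 5,200 / (15.5402 × 10⁻⁵) = 33,461,603
N ≈ √33,461,603 ≈ 5,784.6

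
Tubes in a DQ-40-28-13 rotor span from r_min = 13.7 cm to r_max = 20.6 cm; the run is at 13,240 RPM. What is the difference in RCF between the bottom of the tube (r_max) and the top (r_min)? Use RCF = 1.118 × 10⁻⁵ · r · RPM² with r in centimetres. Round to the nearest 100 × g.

ΔRCF ≈ 13500 g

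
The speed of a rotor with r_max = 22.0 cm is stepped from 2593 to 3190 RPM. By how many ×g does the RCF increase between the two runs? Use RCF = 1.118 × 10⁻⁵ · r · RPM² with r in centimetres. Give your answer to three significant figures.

≈ 849 ×g

RCF₁ = 1.118 × 10⁻⁵ × 22 × (2593)² = 1.118 × 10⁻⁵ × 22 × 6,723,649 ≈ 1,653.7 × g
RCF₂ = 1.118 × 10⁻⁵ × 22 × (3190)² = 1.118 × 10⁻⁵ × 22 × 10,176,100 ≈ 2,502.9 × g
Increase = 2,502.9 − 1,653.7 = 849.2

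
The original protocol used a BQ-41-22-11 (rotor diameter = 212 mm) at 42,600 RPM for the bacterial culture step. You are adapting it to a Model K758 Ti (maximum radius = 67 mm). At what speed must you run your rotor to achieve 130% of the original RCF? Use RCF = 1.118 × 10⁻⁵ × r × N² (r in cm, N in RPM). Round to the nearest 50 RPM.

61100 RPM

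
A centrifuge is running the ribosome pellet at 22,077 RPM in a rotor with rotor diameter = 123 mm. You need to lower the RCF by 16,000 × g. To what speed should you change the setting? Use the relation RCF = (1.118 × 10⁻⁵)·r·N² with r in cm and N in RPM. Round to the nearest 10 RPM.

r = 123 mm / 2 = 61.5 mm = 6.15 cm
Current RCF = 1.118 × 10⁻⁵ × 6.15 × (22077)² = 1.118 × 10⁻⁵ × 6.15 × 487,393,929 ≈ 33,511.7 × g
Target RCF = 33,511.7 − 16,000 = 17,511.7 × g
N² = 17,511.7 / (6.8757 × 10⁻⁵) = 254,689,704
N ≈ √254,689,704 ≈ 15,959.0

≈ 15960 RPM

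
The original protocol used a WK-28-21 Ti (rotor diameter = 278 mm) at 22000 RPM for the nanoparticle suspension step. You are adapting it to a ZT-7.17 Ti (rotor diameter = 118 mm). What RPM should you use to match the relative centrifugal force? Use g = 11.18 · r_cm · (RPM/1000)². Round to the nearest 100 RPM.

≈ 33800 RPM

Original rotor: r = 278 mm / 2 = 139 mm = 13.9 cm
RCF_original = 11.18 × 13.9 × (22)² = 11.18 × 13.9 × 484 ≈ 75,214.6 × g
Your rotor: r = 118 mm / 2 = 59 mm = 5.9 cm
75,214.6 = 11.18 × 5.9 × (N/1000)²
(N/1000)² = 75,214.6 / 65.962 = 1140.272
N = 1000 × √1140.272 ≈ 33,767.9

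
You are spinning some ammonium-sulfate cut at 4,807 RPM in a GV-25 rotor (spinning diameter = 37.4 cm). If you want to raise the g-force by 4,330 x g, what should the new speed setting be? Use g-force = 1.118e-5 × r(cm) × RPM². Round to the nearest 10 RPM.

N₂ ≈ 6620 RPM

r = 37.4 / 2 = 18.7 cm
Current RCF = 1.118 × 10⁻⁵ × 18.7 × (4807)² = 1.118 × 10⁻⁵ × 18.7 × 23,107,249 ≈ 4,830.9 × g
Target RCF = 4,830.9 + 4,330 = 9,160.9 × g
N² = 9,160.9 / (20.9066 × 10⁻⁵) = 43,818,220
N ≈ √43,818,220 ≈ 6,619.5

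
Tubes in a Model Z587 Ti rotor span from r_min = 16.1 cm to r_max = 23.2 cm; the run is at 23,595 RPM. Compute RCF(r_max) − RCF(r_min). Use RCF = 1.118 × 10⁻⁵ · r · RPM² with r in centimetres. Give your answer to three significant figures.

≈ 44200 x g

RCF_max = 1.118 × 10⁻⁵ × 23.2 × (23595)² = 1.118 × 10⁻⁵ × 23.2 × 556,724,025 ≈ 144,400.9 × g
RCF_min = 1.118 × 10⁻⁵ × 16.1 × (23595)² = 1.118 × 10⁻⁵ × 16.1 × 556,724,025 ≈ 100,209.2 × g
ΔRCF = 144,400.9 − 100,209.2 = 44,191.7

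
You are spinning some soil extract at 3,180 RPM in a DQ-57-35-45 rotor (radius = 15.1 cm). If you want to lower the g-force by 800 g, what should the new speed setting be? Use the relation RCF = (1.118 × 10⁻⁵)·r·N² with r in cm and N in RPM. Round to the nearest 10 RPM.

N₂ ≈ 2320 RPM

Current RCF = 1.118 × 10⁻⁵ × 15.1 × (3180)² = 1.118 × 10⁻⁵ × 15.1 × 10,112,400 ≈ 1,707.2 × g
Target RCF = 1,707.2 − 800 = 907.2 × g
N² = 907.2 / (16.8818 × 10⁻⁵) = 5,373,835
N ≈ √5,373,835 ≈ 2,318.2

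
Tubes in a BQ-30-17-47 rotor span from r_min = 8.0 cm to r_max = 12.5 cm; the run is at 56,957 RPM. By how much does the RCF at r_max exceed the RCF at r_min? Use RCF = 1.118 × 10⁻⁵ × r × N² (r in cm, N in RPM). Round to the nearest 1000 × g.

ΔRCF = 1.118 × 10⁻⁵ × (r_max − r_min) × N² = 1.118 × 10⁻⁵ × 4.5 × 3,244,099,849 ≈ 163,210.7

≈ 163000 × g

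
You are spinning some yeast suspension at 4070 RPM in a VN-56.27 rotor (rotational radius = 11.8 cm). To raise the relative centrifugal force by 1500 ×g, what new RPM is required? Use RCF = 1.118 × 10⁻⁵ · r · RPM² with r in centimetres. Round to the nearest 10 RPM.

≈ 5290 RPM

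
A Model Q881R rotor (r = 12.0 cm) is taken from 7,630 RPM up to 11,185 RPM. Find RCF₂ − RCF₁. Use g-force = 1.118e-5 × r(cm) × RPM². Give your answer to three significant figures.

8970 ×g

RCF₁ = 1.118 × 10⁻⁵ × 12 × (7630)² = 1.118 × 10⁻⁵ × 12 × 58,216,900 ≈ 7,810.4 × g
RCF₂ = 1.118 × 10⁻⁵ × 12 × (11185)² = 1.118 × 10⁻⁵ × 12 × 125,104,225 ≈ 16,784 × g
Increase = 16,784 − 7,810.4 = 8,973.6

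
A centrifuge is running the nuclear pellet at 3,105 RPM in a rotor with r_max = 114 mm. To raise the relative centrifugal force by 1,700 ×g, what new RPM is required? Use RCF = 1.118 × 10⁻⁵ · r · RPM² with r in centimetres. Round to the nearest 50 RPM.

r = 114 mm = 11.4 cm
Current RCF = 1.118 × 10⁻⁵ × 11.4 × (3105)² = 1.118 × 10⁻⁵ × 11.4 × 9,641,025 ≈ 1,228.8 × g
Target RCF = 1,228.8 + 1,700 = 2,928.8 × g
N² = 2,928.8 / (12.7452 × 10⁻⁵) = 22,979,632
N ≈ √22,979,632 ≈ 4,793.7

N₂ ≈ 4800 RPM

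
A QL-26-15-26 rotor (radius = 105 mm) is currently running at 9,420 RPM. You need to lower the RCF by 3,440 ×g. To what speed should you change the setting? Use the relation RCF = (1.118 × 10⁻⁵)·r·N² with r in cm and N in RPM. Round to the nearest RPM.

r = 105 mm = 10.5 cm
Current RCF = 1.118 × 10⁻⁵ × 10.5 × (9420)² = 1.118 × 10⁻⁵ × 10.5 × 88,736,400 ≈ 10,416.8 × g
Target RCF = 10,416.8 − 3,440 = 6,976.8 × g
N² = 6,976.8 / (11.739 × 10⁻⁵) = 59,432,660
N ≈ √59,432,660 ≈ 7,709.3

≈ 7709 RPM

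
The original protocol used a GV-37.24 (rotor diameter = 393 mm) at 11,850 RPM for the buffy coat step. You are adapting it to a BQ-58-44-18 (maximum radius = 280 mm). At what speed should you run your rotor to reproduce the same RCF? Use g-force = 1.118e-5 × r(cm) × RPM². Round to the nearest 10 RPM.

9930 RPM

Original rotor: r = 393 mm / 2 = 196.5 mm = 19.65 cm
RCF = 1.118 × 10⁻⁵ × r × N²
RCF_original = 1.118 × 10⁻⁵ × 19.65 × (11850)² = 1.118 × 10⁻⁵ × 19.65 × 140,422,500 ≈ 30,849 × g
Your rotor: r = 280 mm = 28.0 cm
30,849 = 1.118 × 10⁻⁵ × 28 × N²
N² = 30,849 / (31.304 × 10⁻⁵) = 98,546,512
N ≈ √98,546,512 ≈ 9,927.1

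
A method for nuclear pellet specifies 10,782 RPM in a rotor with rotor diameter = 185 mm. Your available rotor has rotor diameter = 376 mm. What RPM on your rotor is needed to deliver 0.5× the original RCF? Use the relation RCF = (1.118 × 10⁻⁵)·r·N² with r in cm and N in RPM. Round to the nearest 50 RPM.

Original rotor: r = 185 mm / 2 = 92.5 mm = 9.25 cm
RCF = 1.118 × 10⁻⁵ × r × N²
RCF_original = 1.118 × 10⁻⁵ × 9.25 × (10782)² = 1.118 × 10⁻⁵ × 9.25 × 116,251,524 ≈ 12,022.2 × g
Target RCF = 0.5 × 12,022.2 ≈ 6,011.1 × g
Your rotor: r = 376 mm / 2 = 188 mm = 18.8 cm
6,011.1 = 1.118 × 10⁻⁵ × 18.8 × N²
N² = 6,011.1 / (21.0184 × 10⁻⁵) = 28,599,227
N ≈ √28,599,227 ≈ 5,347.8

5350 RPM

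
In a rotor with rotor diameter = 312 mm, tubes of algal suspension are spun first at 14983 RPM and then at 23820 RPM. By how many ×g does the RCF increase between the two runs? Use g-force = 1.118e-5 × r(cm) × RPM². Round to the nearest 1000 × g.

60000 ×g

r = 312 mm / 2 = 156 mm = 15.6 cm
RCF₁ = 1.118 × 10⁻⁵ × 15.6 × (14983)² = 1.118 × 10⁻⁵ × 15.6 × 224,490,289 ≈ 39,152.9 × g
RCF₂ = 1.118 × 10⁻⁵ × 15.6 × (23820)² = 1.118 × 10⁻⁵ × 15.6 × 567,392,400 ≈ 98,957.8 × g
Increase = 98,957.8 − 39,152.9 = 59,804.9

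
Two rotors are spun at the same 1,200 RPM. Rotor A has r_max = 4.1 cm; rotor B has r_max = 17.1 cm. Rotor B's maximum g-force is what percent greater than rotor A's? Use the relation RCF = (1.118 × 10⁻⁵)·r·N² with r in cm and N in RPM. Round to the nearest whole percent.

At equal RPM, RCF scales linearly with r: ratio = 17.1 / 4.1 = 4.1707.
So rotor B delivers 317.1% more g-force.

317%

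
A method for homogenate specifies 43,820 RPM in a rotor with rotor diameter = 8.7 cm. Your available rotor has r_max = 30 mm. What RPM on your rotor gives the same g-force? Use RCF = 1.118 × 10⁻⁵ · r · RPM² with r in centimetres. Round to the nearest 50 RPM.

52750 RPM

Original rotor: r = 8.7 / 2 = 4.35 cm
RCF_original = 1.118 × 10⁻⁵ × 4.35 × (43820)² = 1.118 × 10⁻⁵ × 4.35 × 1,920,192,400 ≈ 93,384.7 × g
Your rotor: r = 30 mm = 3.0 cm
93,384.7 = 1.118 × 10⁻⁵ × 3 × N²
N² = 93,384.7 / (3.354 × 10⁻⁵) = 2,784,278,473
N ≈ √2,784,278,473 ≈ 52,766.3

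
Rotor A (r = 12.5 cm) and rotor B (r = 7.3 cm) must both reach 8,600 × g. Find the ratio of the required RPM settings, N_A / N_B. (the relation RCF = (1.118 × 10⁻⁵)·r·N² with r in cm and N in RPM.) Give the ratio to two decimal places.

0.76

At fixed RCF, N ∝ 1/√r, so N_A/N_B = √(r_B/r_A) = √(7.3/12.5) = √0.584000 = 0.7642.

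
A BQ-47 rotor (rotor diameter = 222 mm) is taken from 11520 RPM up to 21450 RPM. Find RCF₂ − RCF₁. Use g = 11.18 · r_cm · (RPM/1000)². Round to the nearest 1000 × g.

r = 222 mm / 2 = 111 mm = 11.1 cm
RCF₁ = 11.18 × 11.1 × (11.52)² = 11.18 × 11.1 × 132.7104 ≈ 16,469.1 × g
RCF₂ = 11.18 × 11.1 × (21.45)² = 11.18 × 11.1 × 460.1025 ≈ 57,097.8 × g
Increase = 57,097.8 − 16,469.1 = 40,628.7

≈ 41000 x g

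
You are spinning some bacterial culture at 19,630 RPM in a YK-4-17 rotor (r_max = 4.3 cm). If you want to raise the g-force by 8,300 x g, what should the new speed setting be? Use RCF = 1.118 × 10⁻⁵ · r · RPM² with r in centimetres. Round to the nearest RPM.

Current RCF = 1.118 × 10⁻⁵ × 4.3 × (19630)² = 1.118 × 10⁻⁵ × 4.3 × 385,336,900 ≈ 18,524.7 × g
Target RCF = 18,524.7 + 8,300 = 26,824.7 × g
N² = 26,824.7 / (4.8074 × 10⁻⁵) = 557,987,686
N ≈ √557,987,686 ≈ 23,621.8

≈ 23622 RPM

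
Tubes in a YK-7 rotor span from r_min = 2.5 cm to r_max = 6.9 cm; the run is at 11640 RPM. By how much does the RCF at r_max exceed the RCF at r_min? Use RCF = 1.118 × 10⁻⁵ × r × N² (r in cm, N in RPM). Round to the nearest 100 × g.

RCF_max = 1.118 × 10⁻⁵ × 6.9 × (11640)² = 1.118 × 10⁻⁵ × 6.9 × 135,489,600 ≈ 10,451.9 × g
RCF_min = 1.118 × 10⁻⁵ × 2.5 × (11640)² = 1.118 × 10⁻⁵ × 2.5 × 135,489,600 ≈ 3,786.9 × g
ΔRCF = 10,451.9 − 3,786.9 = 6,665

6700 ×g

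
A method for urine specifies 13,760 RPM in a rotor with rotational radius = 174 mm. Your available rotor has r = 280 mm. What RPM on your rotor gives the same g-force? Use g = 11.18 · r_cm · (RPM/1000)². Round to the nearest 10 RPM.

Original rotor: r = 174 mm = 17.4 cm
RCF_original = 11.18 × 17.4 × (13.76)² = 11.18 × 17.4 × 189.3376 ≈ 36,832.2 × g
Your rotor: r = 280 mm = 28.0 cm
36,832.2 = 11.18 × 28 × (N/1000)²
(N/1000)² = 36,832.2 / 313.04 = 117.6597
N = 1000 × √117.6597 ≈ 10,847.1

10850 RPM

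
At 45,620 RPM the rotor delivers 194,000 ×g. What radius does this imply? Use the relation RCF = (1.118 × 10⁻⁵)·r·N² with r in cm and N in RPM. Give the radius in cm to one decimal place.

194000 = 1.118 × 10⁻⁵ × r × (45620)²
r = 194000 / (1.118 × 10⁻⁵ × 2,081,184,400) = 194000 / 23267.64 ≈ 8.338 cm

≈ 8.3 cm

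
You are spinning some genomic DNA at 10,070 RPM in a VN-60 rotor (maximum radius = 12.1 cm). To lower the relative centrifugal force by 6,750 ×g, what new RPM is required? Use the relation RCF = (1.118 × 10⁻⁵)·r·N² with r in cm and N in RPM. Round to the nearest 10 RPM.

N₂ ≈ 7180 RPM

Current RCF = 1.118 × 10⁻⁵ × 12.1 × (10070)² = 1.118 × 10⁻⁵ × 12.1 × 101,404,900 ≈ 13,717.9 × g
Target RCF = 13,717.9 − 6,750 = 6,967.9 × g
N² = 6,967.9 / (13.5278 × 10⁻⁵) = 51,508,006
N ≈ √51,508,006 ≈ 7,176.9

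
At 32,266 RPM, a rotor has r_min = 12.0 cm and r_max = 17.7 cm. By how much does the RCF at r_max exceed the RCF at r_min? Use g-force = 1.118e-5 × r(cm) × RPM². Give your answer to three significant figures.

≈ 66300 × g

ΔRCF = 1.118 × 10⁻⁵ × (r_max − r_min) × N² = 1.118 × 10⁻⁵ × 5.7 × 1,041,094,756 ≈ 66,344.8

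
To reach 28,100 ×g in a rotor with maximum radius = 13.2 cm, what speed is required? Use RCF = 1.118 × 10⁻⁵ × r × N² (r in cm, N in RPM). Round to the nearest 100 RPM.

N ≈ 13800 RPM

28,100 = 1.118 × 10⁻⁵ × 13.2 × N²
N² = 28,100 / (14.7576 × 10⁻⁵) = 190,410,365
N ≈ √190,410,365 ≈ 13,798.9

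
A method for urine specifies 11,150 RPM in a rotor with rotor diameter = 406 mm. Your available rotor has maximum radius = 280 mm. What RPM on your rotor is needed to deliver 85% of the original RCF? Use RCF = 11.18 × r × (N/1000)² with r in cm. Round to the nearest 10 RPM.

8750 RPM

Original rotor: r = 406 mm / 2 = 203 mm = 20.3 cm
RCF_original = 11.18 × 20.3 × (11.15)² = 11.18 × 20.3 × 124.3225 ≈ 28,215.5 × g
Target RCF = 0.85 × 28,215.5 ≈ 23,983.2 × g
Your rotor: r = 280 mm = 28.0 cm
23,983.2 = 11.18 × 28 × (N/1000)²
(N/1000)² = 23,983.2 / 313.04 = 76.61385
N = 1000 × √76.61385 ≈ 8,752.9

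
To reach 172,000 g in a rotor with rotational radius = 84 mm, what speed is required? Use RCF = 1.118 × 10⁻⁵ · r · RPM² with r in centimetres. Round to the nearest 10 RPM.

≈ 42800 RPM

r = 84 mm = 8.4 cm
172,000 = 1.118 × 10⁻⁵ × 8.4 × N²
N² = 172,000 / (9.3912 × 10⁻⁵) = 1,831,501,832
N ≈ √1,831,501,832 ≈ 42,796.0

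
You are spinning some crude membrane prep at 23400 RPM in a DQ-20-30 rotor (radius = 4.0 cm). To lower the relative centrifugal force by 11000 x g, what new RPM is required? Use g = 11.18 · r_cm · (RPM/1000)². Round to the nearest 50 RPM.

17350 RPM

Current RCF = 11.18 × 4 × (23.4)² = 11.18 × 4 × 547.56 ≈ 24,486.9 × g
Target RCF = 24,486.9 − 11,000 = 13,486.9 × g
(N/1000)² = 13,486.9 / 44.72 = 301.5854
N = 1000 × √301.5854 ≈ 17,366.2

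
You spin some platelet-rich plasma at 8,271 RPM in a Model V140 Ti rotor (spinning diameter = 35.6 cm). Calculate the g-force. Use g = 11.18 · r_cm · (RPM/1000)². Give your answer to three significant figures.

13600 ×g

r = 35.6 / 2 = 17.8 cm
RCF = 11.18 × 17.8 × (8.271)² = 11.18 × 17.8 × 68.409441 ≈ 13,613.8 × g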